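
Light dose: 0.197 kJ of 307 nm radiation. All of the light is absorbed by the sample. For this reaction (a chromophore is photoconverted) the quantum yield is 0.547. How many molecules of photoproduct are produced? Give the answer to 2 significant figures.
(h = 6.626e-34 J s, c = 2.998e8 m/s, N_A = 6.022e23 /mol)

Photon energy at 307 nm: hc/λ = (6.626e-34)(2.998e8)/(307e-9) = 6.471e-19 J.
Incident energy: 0.197 kJ = 197 J.
Photons incident: 197 / 6.471e-19 = 3.044e20, i.e. 3.044e20/6.022e23 = 5.055e-4 mol.
Product: Φ × n_abs = 0.547 × 5.055e-4 = 2.765e-4 mol.
As a count: 2.765e-4 × 6.022e23 = 1.7e20.

1.7e20 molecules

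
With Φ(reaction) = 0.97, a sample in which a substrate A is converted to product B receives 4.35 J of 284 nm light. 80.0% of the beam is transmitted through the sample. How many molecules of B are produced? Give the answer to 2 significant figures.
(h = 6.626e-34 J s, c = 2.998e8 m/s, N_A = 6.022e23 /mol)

1.2e18 molecules

Photon energy at 284 nm: hc/λ = (6.626e-34)(2.998e8)/(284e-9) = 6.995e-19 J.
Photons incident: 4.35 / 6.995e-19 = 6.219e18, i.e. 6.219e18/6.022e23 = 1.033e-5 mol.
Fraction absorbed: 1 − 80.0/100 = 0.2000.
Photons absorbed: 0.2000 × 1.033e-5 = 2.066e-6 mol.
Product: Φ × n_abs = 0.97 × 2.066e-6 = 2.004e-6 mol.
As a count: 2.004e-6 × 6.022e23 = 1.2e18.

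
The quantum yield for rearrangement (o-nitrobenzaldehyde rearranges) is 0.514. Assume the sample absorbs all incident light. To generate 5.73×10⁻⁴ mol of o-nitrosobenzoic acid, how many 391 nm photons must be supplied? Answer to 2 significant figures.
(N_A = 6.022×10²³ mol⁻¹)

Photons that must be absorbed: 5.73×10⁻⁴ / 0.514 = 0.001115 mol.
Photon count: 0.001115 × 6.022×10²³ = 6.7×10²⁰.

6.7×10²⁰ photons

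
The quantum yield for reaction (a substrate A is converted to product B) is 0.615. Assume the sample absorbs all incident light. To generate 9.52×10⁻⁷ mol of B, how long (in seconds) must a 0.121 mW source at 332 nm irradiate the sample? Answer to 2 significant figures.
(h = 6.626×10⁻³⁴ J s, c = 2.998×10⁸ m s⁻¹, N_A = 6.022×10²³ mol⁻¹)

t ≈ 4600 s

Photons that must be absorbed: 9.52×10⁻⁷ / 0.615 = 1.548×10⁻⁶ mol.
Photon energy: hc/λ = 5.983×10⁻¹⁹ J; per mole, 3.603×10⁵ J mol⁻¹.
Energy required: 1.548×10⁻⁶ × 3.603×10⁵ = 0.5577 J.
Time: 0.5577 J / 0.000121 W = 4600 s.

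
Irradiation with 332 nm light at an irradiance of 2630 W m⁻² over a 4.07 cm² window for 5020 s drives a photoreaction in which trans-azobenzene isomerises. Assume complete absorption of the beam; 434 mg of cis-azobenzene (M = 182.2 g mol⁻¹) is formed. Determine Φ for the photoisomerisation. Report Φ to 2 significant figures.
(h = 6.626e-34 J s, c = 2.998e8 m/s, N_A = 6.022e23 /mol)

Φ = 0.16

Product: 434 mg / 182.2 g mol⁻¹ = 0.002382 mol.
Photon energy at 332 nm: hc/λ = (6.626e-34)(2.998e8)/(332e-9) = 5.983e-19 J.
Energy delivered: (2630 W m⁻²)(4.07e-4 m²)(5020 s) = 5373 J.
Photons incident: 5373 / 5.983e-19 = 8.980e21, i.e. 8.980e21/6.022e23 = 0.01491 mol.
Φ = 0.002382 mol / 0.01491 mol photons = 0.16.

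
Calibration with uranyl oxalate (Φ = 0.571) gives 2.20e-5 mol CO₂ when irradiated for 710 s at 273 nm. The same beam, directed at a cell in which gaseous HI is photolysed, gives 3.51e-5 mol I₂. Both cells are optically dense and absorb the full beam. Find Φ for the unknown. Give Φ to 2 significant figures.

Φ = 0.91

Photons absorbed by the actinometer: 2.20e-5 / 0.571 = 3.853e-5 mol.
Φ(unknown) = 3.51e-5 / 3.853e-5 = 0.91.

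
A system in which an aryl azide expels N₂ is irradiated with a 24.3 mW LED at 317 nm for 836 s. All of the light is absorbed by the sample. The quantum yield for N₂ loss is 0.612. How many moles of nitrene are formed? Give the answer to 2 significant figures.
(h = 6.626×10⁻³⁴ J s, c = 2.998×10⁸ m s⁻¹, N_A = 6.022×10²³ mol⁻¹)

3.3×10⁻⁵ mol

Photon energy at 317 nm: hc/λ = (6.626×10⁻³⁴)(2.998×10⁸)/(317×10⁻⁹) = 6.266×10⁻¹⁹ J.
Energy delivered: (24.3 mW)(836 s) = 20.31 J.
Photons incident: 20.31 / 6.266×10⁻¹⁹ = 3.241×10¹⁹, i.e. 3.241×10¹⁹/6.022×10²³ = 5.382×10⁻⁵ mol.
Product: Φ × n_abs = 0.612 × 5.382×10⁻⁵ = 3.294×10⁻⁵ mol.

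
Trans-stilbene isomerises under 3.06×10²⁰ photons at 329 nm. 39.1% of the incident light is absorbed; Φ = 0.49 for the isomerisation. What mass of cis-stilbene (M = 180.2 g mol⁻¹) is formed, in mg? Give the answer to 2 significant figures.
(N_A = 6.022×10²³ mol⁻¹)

18 mg

Moles of photons: 3.06×10²⁰ / 6.022×10²³ = 5.081×10⁻⁴ mol.
Photons absorbed: 0.391 × 5.081×10⁻⁴ = 1.987×10⁻⁴ mol.
Product: Φ × n_abs = 0.49 × 1.987×10⁻⁴ = 9.736×10⁻⁵ mol.
Mass: 9.736×10⁻⁵ × 180.2 = 0.01754 g = 18 mg.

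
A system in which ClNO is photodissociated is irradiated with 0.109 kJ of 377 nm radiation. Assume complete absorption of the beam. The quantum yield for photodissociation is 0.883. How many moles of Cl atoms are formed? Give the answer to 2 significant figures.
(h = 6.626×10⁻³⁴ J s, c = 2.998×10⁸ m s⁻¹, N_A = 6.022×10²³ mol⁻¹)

3.0×10⁻⁴ mol

Photon energy at 377 nm: hc/λ = (6.626×10⁻³⁴)(2.998×10⁸)/(377×10⁻⁹) = 5.269×10⁻¹⁹ J.
Incident energy: 0.109 kJ = 109 J.
Photons incident: 109 / 5.269×10⁻¹⁹ = 2.069×10²⁰, i.e. 2.069×10²⁰/6.022×10²³ = 3.436×10⁻⁴ mol.
Product: Φ × n_abs = 0.883 × 3.436×10⁻⁴ = 3.034×10⁻⁴ mol.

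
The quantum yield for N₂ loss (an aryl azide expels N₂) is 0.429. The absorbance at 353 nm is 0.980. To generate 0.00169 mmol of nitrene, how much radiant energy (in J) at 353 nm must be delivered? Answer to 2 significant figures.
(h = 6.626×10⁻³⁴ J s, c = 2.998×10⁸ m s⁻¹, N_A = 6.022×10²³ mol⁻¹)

1.5 J

Product: 0.00169 mmol = 1.69×10⁻⁶ mol.
Photons that must be absorbed: 1.69×10⁻⁶ / 0.429 = 3.939×10⁻⁶ mol.
Fraction absorbed: 1 − 10^(−0.980) = 0.8953.
Incident photons needed: 3.939×10⁻⁶ / 0.8953 = 4.400×10⁻⁶ mol.
Photon energy: hc/λ = 5.627×10⁻¹⁹ J; per mole, 3.389×10⁵ J mol⁻¹.
Energy required: 4.400×10⁻⁶ × 3.389×10⁵ = 1.5 J.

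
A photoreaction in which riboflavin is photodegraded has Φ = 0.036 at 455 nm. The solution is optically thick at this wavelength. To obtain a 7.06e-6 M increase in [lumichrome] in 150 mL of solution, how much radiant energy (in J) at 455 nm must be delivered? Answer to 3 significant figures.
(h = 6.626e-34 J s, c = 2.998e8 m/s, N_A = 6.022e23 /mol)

7.73 J

Product: (7.06e-6 M)(0.15 L) = 1.059e-6 mol.
Photons that must be absorbed: 1.059e-6 / 0.036 = 2.942e-5 mol.
Photon energy: hc/λ = 4.366e-19 J; per mole, 2.629e5 J mol⁻¹.
Energy required: 2.942e-5 × 2.629e5 = 7.73 J.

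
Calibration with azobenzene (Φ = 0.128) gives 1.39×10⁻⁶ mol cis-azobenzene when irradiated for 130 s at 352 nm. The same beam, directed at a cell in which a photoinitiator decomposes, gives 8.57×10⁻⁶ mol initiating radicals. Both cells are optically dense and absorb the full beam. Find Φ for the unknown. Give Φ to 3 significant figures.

Φ = 0.789

Photons absorbed by the actinometer: 1.39×10⁻⁶ / 0.128 = 1.086×10⁻⁵ mol.
Φ(unknown) = 8.57×10⁻⁶ / 1.086×10⁻⁵ = 0.789.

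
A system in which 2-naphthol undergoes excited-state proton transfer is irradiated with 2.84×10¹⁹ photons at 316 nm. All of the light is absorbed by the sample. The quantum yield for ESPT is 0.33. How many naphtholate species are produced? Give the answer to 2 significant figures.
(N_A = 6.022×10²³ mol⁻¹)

Moles of photons: 2.84×10¹⁹ / 6.022×10²³ = 4.716×10⁻⁵ mol.
Product: Φ × n_abs = 0.33 × 4.716×10⁻⁵ = 1.556×10⁻⁵ mol.
As a count: 1.556×10⁻⁵ × 6.022×10²³ = 9.4×10¹⁸.

9.4×10¹⁸ species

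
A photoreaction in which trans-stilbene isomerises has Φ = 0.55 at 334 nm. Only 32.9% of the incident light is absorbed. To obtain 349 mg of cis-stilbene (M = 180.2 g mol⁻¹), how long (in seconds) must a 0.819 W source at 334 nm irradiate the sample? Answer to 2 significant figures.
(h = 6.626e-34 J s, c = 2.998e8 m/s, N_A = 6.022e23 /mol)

t ≈ 4700 s

Product: 349 mg / 180.2 g mol⁻¹ = 0.001937 mol.
Photons that must be absorbed: 0.001937 / 0.55 = 0.003522 mol.
Incident photons needed: 0.003522 / 0.329 = 0.01071 mol.
Photon energy: hc/λ = 5.948e-19 J; per mole, 3.582e5 J mol⁻¹.
Energy required: 0.01071 × 3.582e5 = 3836 J.
Time: 3836 J / 0.819 W = 4700 s.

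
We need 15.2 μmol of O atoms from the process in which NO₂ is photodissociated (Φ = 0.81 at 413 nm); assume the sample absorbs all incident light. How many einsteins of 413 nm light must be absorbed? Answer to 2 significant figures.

Product: 15.2 μmol = 1.52×10⁻⁵ mol.
Photons that must be absorbed: 1.52×10⁻⁵ / 0.81 = 1.877×10⁻⁵ mol.

1.9×10⁻⁵ einstein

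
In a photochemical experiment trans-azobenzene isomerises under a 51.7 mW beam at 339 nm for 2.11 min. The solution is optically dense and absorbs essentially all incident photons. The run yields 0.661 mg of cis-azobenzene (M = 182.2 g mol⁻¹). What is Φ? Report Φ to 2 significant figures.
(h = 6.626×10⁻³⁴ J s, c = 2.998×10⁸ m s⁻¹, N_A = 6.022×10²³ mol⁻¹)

Product: 0.661 mg / 182.2 g mol⁻¹ = 3.628×10⁻⁶ mol.
Photon energy at 339 nm: hc/λ = (6.626×10⁻³⁴)(2.998×10⁸)/(339×10⁻⁹) = 5.860×10⁻¹⁹ J.
Energy delivered: (51.7 mW)(126.6 s) = 6.545 J.
Photons incident: 6.545 / 5.860×10⁻¹⁹ = 1.117×10¹⁹, i.e. 1.117×10¹⁹/6.022×10²³ = 1.855×10⁻⁵ mol.
Φ = 3.628×10⁻⁶ mol / 1.855×10⁻⁵ mol photons = 0.20.

Φ = 0.20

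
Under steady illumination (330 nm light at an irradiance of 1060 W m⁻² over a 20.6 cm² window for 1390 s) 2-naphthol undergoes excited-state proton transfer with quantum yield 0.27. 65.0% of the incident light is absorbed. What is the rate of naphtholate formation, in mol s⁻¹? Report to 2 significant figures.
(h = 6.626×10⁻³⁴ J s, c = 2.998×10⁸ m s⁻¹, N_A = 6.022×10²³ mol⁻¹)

Photon energy at 330 nm: hc/λ = (6.626×10⁻³⁴)(2.998×10⁸)/(330×10⁻⁹) = 6.020×10⁻¹⁹ J.
Energy delivered: (1060 W m⁻²)(20.6×10⁻⁴ m²)(1390 s) = 3035 J.
Photons incident: 3035 / 6.020×10⁻¹⁹ = 5.042×10²¹, i.e. 5.042×10²¹/6.022×10²³ = 0.008373 mol.
Photons absorbed: 0.650 × 0.008373 = 0.005442 mol.
Product formed: 0.27 × 0.005442 = 0.001469 mol.
Rate: 0.001469 / 1390 s = 1.1×10⁻⁶ mol s⁻¹.

1.1×10⁻⁶ mol s⁻¹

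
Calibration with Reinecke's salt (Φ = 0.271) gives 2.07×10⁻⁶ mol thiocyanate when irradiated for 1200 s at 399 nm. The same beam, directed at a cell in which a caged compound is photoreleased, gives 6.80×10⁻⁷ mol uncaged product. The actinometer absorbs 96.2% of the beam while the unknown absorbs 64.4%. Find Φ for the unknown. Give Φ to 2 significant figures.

Photons absorbed by the actinometer: 2.07×10⁻⁶ / 0.271 = 7.638×10⁻⁶ mol.
Incident flux: 7.638×10⁻⁶ / 0.962 = 7.940×10⁻⁶ einstein.
Absorbed by unknown: 0.644 × 7.940×10⁻⁶ = 5.113×10⁻⁶ mol.
Φ(unknown) = 6.80×10⁻⁷ / 5.113×10⁻⁶ = 0.13.

Φ = 0.13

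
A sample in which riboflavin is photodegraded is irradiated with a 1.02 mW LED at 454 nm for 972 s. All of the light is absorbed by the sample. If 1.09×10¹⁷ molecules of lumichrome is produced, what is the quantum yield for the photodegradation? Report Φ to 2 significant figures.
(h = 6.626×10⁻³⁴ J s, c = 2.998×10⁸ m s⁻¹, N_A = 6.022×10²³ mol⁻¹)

Product: 1.09×10¹⁷ / 6.022×10²³ = 1.810×10⁻⁷ mol.
Photon energy at 454 nm: hc/λ = (6.626×10⁻³⁴)(2.998×10⁸)/(454×10⁻⁹) = 4.375×10⁻¹⁹ J.
Energy delivered: (1.02 mW)(972 s) = 0.9914 J.
Photons incident: 0.9914 / 4.375×10⁻¹⁹ = 2.266×10¹⁸, i.e. 2.266×10¹⁸/6.022×10²³ = 3.763×10⁻⁶ mol.
Φ = 1.810×10⁻⁷ mol / 3.763×10⁻⁶ mol photons = 0.048.

Φ = 0.048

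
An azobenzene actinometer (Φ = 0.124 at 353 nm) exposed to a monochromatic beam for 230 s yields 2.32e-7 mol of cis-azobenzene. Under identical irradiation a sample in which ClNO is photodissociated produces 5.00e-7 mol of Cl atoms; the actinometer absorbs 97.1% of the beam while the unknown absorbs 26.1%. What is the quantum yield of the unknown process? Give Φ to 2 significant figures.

Φ = 0.99

Photons absorbed by the actinometer: 2.32e-7 / 0.124 = 1.871e-6 mol.
Incident flux: 1.871e-6 / 0.971 = 1.927e-6 einstein.
Absorbed by unknown: 0.261 × 1.927e-6 = 5.029e-7 mol.
Φ(unknown) = 5.00e-7 / 5.029e-7 = 0.99.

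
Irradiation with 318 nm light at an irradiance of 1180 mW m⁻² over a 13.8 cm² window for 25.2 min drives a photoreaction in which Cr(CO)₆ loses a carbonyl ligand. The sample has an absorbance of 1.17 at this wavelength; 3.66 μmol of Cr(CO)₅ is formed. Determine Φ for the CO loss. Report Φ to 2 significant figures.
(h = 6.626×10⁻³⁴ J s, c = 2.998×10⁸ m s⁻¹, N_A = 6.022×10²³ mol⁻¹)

Φ = 0.60

Product: 3.66 μmol = 3.66×10⁻⁶ mol.
Photon energy at 318 nm: hc/λ = (6.626×10⁻³⁴)(2.998×10⁸)/(318×10⁻⁹) = 6.247×10⁻¹⁹ J.
Energy delivered: (1180 mW m⁻²)(13.8×10⁻⁴ m²)(1512 s) = 2.462 J.
Photons incident: 2.462 / 6.247×10⁻¹⁹ = 3.941×10¹⁸, i.e. 3.941×10¹⁸/6.022×10²³ = 6.544×10⁻⁶ mol.
Fraction absorbed: 1 − 10^(−1.17) = 0.9324.
Photons absorbed: 0.9324 × 6.544×10⁻⁶ = 6.102×10⁻⁶ mol.
Φ = 3.66×10⁻⁶ mol / 6.102×10⁻⁶ mol photons = 0.60.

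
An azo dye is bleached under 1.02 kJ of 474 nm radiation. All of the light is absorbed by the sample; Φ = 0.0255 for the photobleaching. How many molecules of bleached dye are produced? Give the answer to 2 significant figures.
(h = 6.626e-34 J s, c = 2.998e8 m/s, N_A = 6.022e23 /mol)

Photon energy at 474 nm: hc/λ = (6.626e-34)(2.998e8)/(474e-9) = 4.191e-19 J.
Incident energy: 1.02 kJ = 1020 J.
Photons incident: 1020 / 4.191e-19 = 2.434e21, i.e. 2.434e21/6.022e23 = 0.004042 mol.
Product: Φ × n_abs = 0.0255 × 0.004042 = 1.031e-4 mol.
As a count: 1.031e-4 × 6.022e23 = 6.2e19.

6.2e19 molecules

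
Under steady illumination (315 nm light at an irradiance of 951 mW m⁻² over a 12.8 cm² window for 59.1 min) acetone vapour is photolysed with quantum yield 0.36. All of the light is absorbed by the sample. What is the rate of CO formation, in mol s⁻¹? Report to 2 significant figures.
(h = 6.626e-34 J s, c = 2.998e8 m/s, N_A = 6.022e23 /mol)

Photon energy at 315 nm: hc/λ = (6.626e-34)(2.998e8)/(315e-9) = 6.306e-19 J.
Energy delivered: (951 mW m⁻²)(12.8e-4 m²)(3546 s) = 4.316 J.
Photons incident: 4.316 / 6.306e-19 = 6.844e18, i.e. 6.844e18/6.022e23 = 1.136e-5 mol.
Product formed: 0.36 × 1.136e-5 = 4.090e-6 mol.
Rate: 4.090e-6 / 3546 s = 1.2e-9 mol s⁻¹.

1.2e-9 mol s⁻¹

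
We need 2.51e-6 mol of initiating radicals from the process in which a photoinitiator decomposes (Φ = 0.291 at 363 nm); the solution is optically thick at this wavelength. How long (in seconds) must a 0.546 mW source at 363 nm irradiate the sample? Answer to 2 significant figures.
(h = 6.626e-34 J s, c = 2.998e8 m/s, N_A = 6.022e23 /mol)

t ≈ 5200 s

Photons that must be absorbed: 2.51e-6 / 0.291 = 8.625e-6 mol.
Photon energy: hc/λ = 5.472e-19 J; per mole, 3.295e5 J mol⁻¹.
Energy required: 8.625e-6 × 3.295e5 = 2.842 J.
Time: 2.842 J / 0.000546 W = 5200 s.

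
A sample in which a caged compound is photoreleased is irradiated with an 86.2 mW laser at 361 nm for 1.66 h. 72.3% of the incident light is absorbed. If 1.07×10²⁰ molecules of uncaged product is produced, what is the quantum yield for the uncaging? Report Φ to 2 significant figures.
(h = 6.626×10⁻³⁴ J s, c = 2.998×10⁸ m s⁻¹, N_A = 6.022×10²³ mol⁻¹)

Φ = 0.16

Product: 1.07×10²⁰ / 6.022×10²³ = 1.777×10⁻⁴ mol.
Photon energy at 361 nm: hc/λ = (6.626×10⁻³⁴)(2.998×10⁸)/(361×10⁻⁹) = 5.503×10⁻¹⁹ J.
Energy delivered: (86.2 mW)(5976 s) = 515.1 J.
Photons incident: 515.1 / 5.503×10⁻¹⁹ = 9.360×10²⁰, i.e. 9.360×10²⁰/6.022×10²³ = 0.001554 mol.
Photons absorbed: 0.723 × 0.001554 = 0.001124 mol.
Φ = 1.777×10⁻⁴ mol / 0.001124 mol photons = 0.16.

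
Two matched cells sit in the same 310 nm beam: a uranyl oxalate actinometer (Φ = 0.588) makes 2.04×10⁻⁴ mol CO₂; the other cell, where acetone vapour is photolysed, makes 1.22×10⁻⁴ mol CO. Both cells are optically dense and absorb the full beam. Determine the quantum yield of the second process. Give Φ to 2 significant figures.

Photons absorbed by the actinometer: 2.04×10⁻⁴ / 0.588 = 3.469×10⁻⁴ mol.
Φ(unknown) = 1.22×10⁻⁴ / 3.469×10⁻⁴ = 0.35.

Φ = 0.35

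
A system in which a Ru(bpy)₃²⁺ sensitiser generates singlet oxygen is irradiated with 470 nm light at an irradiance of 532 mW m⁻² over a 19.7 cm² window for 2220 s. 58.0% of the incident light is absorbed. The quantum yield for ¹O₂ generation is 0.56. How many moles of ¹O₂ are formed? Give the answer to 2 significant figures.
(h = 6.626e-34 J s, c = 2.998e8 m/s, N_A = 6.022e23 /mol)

Photon energy at 470 nm: hc/λ = (6.626e-34)(2.998e8)/(470e-9) = 4.227e-19 J.
Energy delivered: (532 mW m⁻²)(19.7e-4 m²)(2220 s) = 2.327 J.
Photons incident: 2.327 / 4.227e-19 = 5.505e18, i.e. 5.505e18/6.022e23 = 9.141e-6 mol.
Photons absorbed: 0.580 × 9.141e-6 = 5.302e-6 mol.
Product: Φ × n_abs = 0.56 × 5.302e-6 = 2.969e-6 mol.

3.0e-6 mol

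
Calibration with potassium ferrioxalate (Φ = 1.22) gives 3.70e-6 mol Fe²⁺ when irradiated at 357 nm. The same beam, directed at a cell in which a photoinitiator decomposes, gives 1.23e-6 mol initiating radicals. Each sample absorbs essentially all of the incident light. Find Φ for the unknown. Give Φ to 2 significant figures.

Φ = 0.41

Photons absorbed by the actinometer: 3.70e-6 / 1.22 = 3.033e-6 mol.
Φ(unknown) = 1.23e-6 / 3.033e-6 = 0.41.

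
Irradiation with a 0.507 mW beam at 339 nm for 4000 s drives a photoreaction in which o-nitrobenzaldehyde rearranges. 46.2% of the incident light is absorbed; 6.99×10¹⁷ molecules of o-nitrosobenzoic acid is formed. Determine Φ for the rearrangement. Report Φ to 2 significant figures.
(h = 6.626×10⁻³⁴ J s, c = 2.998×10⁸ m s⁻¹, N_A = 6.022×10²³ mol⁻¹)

Φ = 0.44

Product: 6.99×10¹⁷ / 6.022×10²³ = 1.161×10⁻⁶ mol.
Photon energy at 339 nm: hc/λ = (6.626×10⁻³⁴)(2.998×10⁸)/(339×10⁻⁹) = 5.860×10⁻¹⁹ J.
Energy delivered: (0.507 mW)(4000 s) = 2.028 J.
Photons incident: 2.028 / 5.860×10⁻¹⁹ = 3.461×10¹⁸, i.e. 3.461×10¹⁸/6.022×10²³ = 5.747×10⁻⁶ mol.
Photons absorbed: 0.462 × 5.747×10⁻⁶ = 2.655×10⁻⁶ mol.
Φ = 1.161×10⁻⁶ mol / 2.655×10⁻⁶ mol photons = 0.44.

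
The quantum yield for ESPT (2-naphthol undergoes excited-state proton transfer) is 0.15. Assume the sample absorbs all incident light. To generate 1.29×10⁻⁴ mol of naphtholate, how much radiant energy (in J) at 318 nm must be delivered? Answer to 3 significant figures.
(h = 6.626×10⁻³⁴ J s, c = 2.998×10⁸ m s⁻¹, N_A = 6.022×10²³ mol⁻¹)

324 J

Photons that must be absorbed: 1.29×10⁻⁴ / 0.15 = 8.600×10⁻⁴ mol.
Photon energy: hc/λ = 6.247×10⁻¹⁹ J; per mole, 3.762×10⁵ J mol⁻¹.
Energy required: 8.600×10⁻⁴ × 3.762×10⁵ = 324 J.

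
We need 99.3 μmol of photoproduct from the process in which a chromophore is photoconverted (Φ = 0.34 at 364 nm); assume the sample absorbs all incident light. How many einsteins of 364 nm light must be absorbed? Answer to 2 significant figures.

2.9×10⁻⁴ einstein

Product: 99.3 μmol = 9.93×10⁻⁵ mol.
Photons that must be absorbed: 9.93×10⁻⁵ / 0.34 = 2.921×10⁻⁴ mol.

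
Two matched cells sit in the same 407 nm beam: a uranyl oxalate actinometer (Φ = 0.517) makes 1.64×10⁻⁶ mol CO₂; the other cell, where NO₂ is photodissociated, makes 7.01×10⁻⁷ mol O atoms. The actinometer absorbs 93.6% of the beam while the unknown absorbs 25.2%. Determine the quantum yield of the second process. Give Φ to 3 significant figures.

Φ = 0.821

Photons absorbed by the actinometer: 1.64×10⁻⁶ / 0.517 = 3.172×10⁻⁶ mol.
Incident flux: 3.172×10⁻⁶ / 0.936 = 3.389×10⁻⁶ einstein.
Absorbed by unknown: 0.252 × 3.389×10⁻⁶ = 8.540×10⁻⁷ mol.
Φ(unknown) = 7.01×10⁻⁷ / 8.540×10⁻⁷ = 0.821.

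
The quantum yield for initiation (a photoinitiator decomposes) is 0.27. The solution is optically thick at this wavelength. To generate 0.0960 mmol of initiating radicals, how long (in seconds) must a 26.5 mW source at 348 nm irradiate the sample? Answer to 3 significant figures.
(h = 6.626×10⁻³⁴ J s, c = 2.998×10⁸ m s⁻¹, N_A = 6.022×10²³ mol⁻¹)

Product: 0.0960 mmol = 9.60×10⁻⁵ mol.
Photons that must be absorbed: 9.60×10⁻⁵ / 0.27 = 3.556×10⁻⁴ mol.
Photon energy: hc/λ = 5.708×10⁻¹⁹ J; per mole, 3.437×10⁵ J mol⁻¹.
Energy required: 3.556×10⁻⁴ × 3.437×10⁵ = 122.2 J.
Time: 122.2 J / 0.0265 W = 4610 s.

t ≈ 4610 s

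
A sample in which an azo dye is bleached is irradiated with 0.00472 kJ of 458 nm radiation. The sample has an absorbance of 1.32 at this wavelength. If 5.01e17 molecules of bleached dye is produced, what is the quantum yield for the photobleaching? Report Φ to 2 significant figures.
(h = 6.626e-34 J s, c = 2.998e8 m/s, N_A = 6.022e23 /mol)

Φ = 0.048

Product: 5.01e17 / 6.022e23 = 8.319e-7 mol.
Photon energy at 458 nm: hc/λ = (6.626e-34)(2.998e8)/(458e-9) = 4.337e-19 J.
Incident energy: 0.00472 kJ = 4.72 J.
Photons incident: 4.72 / 4.337e-19 = 1.088e19, i.e. 1.088e19/6.022e23 = 1.807e-5 mol.
Fraction absorbed: 1 − 10^(−1.32) = 0.9521.
Photons absorbed: 0.9521 × 1.807e-5 = 1.720e-5 mol.
Φ = 8.319e-7 mol / 1.720e-5 mol photons = 0.048.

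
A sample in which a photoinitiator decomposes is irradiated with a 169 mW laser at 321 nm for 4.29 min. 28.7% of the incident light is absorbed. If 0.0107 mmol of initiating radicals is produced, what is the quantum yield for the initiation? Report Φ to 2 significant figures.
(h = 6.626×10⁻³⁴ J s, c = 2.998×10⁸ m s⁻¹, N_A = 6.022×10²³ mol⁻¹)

Product: 0.0107 mmol = 1.07×10⁻⁵ mol.
Photon energy at 321 nm: hc/λ = (6.626×10⁻³⁴)(2.998×10⁸)/(321×10⁻⁹) = 6.188×10⁻¹⁹ J.
Energy delivered: (169 mW)(257.4 s) = 43.50 J.
Photons incident: 43.50 / 6.188×10⁻¹⁹ = 7.030×10¹⁹, i.e. 7.030×10¹⁹/6.022×10²³ = 1.167×10⁻⁴ mol.
Photons absorbed: 0.287 × 1.167×10⁻⁴ = 3.349×10⁻⁵ mol.
Φ = 1.07×10⁻⁵ mol / 3.349×10⁻⁵ mol photons = 0.32.

Φ = 0.32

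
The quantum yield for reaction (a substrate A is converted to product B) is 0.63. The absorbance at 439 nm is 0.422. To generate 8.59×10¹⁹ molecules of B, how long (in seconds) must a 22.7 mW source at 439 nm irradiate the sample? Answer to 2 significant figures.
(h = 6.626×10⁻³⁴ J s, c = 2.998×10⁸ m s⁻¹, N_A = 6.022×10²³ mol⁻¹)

Product: 8.59×10¹⁹ / 6.022×10²³ = 1.426×10⁻⁴ mol.
Photons that must be absorbed: 1.426×10⁻⁴ / 0.63 = 2.263×10⁻⁴ mol.
Fraction absorbed: 1 − 10^(−0.422) = 0.6216.
Incident photons needed: 2.263×10⁻⁴ / 0.6216 = 3.641×10⁻⁴ mol.
Photon energy: hc/λ = 4.525×10⁻¹⁹ J; per mole, 2.725×10⁵ J mol⁻¹.
Energy required: 3.641×10⁻⁴ × 2.725×10⁵ = 99.22 J.
Time: 99.22 J / 0.0227 W = 4400 s.

t ≈ 4400 s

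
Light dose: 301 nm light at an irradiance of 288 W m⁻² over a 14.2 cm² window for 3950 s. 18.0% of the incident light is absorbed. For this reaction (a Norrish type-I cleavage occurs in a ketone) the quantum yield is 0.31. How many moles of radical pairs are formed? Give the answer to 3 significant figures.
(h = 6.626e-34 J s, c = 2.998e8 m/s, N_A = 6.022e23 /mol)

Photon energy at 301 nm: hc/λ = (6.626e-34)(2.998e8)/(301e-9) = 6.600e-19 J.
Energy delivered: (288 W m⁻²)(14.2e-4 m²)(3950 s) = 1615 J.
Photons incident: 1615 / 6.600e-19 = 2.447e21, i.e. 2.447e21/6.022e23 = 0.004063 mol.
Photons absorbed: 0.180 × 0.004063 = 7.313e-4 mol.
Product: Φ × n_abs = 0.31 × 7.313e-4 = 2.267e-4 mol.

2.27e-4 mol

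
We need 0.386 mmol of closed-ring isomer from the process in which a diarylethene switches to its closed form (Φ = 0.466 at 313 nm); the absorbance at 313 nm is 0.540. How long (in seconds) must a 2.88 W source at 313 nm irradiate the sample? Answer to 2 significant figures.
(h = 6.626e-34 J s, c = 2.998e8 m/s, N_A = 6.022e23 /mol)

Product: 0.386 mmol = 3.86e-4 mol.
Photons that must be absorbed: 3.86e-4 / 0.466 = 8.283e-4 mol.
Fraction absorbed: 1 − 10^(−0.540) = 0.7116.
Incident photons needed: 8.283e-4 / 0.7116 = 0.001164 mol.
Photon energy: hc/λ = 6.347e-19 J; per mole, 3.822e5 J mol⁻¹.
Energy required: 0.001164 × 3.822e5 = 444.9 J.
Time: 444.9 J / 2.88 W = 150 s.

t ≈ 150 s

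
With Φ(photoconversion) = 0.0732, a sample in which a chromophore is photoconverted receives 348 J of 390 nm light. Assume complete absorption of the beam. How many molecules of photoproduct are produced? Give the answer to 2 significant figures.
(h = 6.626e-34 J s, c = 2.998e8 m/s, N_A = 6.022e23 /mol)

5.0e19 molecules

Photon energy at 390 nm: hc/λ = (6.626e-34)(2.998e8)/(390e-9) = 5.094e-19 J.
Photons incident: 348 / 5.094e-19 = 6.832e20, i.e. 6.832e20/6.022e23 = 0.001135 mol.
Product: Φ × n_abs = 0.0732 × 0.001135 = 8.308e-5 mol.
As a count: 8.308e-5 × 6.022e23 = 5.0e19.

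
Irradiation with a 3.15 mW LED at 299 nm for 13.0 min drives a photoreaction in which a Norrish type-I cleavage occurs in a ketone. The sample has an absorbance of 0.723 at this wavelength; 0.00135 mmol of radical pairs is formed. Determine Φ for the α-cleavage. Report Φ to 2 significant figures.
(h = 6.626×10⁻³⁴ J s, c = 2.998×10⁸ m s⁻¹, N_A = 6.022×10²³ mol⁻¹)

Product: 0.00135 mmol = 1.35×10⁻⁶ mol.
Photon energy at 299 nm: hc/λ = (6.626×10⁻³⁴)(2.998×10⁸)/(299×10⁻⁹) = 6.644×10⁻¹⁹ J.
Energy delivered: (3.15 mW)(780 s) = 2.457 J.
Photons incident: 2.457 / 6.644×10⁻¹⁹ = 3.698×10¹⁸, i.e. 3.698×10¹⁸/6.022×10²³ = 6.141×10⁻⁶ mol.
Fraction absorbed: 1 − 10^(−0.723) = 0.8108.
Photons absorbed: 0.8108 × 6.141×10⁻⁶ = 4.979×10⁻⁶ mol.
Φ = 1.35×10⁻⁶ mol / 4.979×10⁻⁶ mol photons = 0.27.

Φ = 0.27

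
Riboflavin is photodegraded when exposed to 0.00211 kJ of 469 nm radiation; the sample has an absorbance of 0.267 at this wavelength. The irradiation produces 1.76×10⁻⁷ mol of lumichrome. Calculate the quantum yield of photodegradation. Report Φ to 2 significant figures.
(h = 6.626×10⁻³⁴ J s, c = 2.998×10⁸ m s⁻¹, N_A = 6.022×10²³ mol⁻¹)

Photon energy at 469 nm: hc/λ = (6.626×10⁻³⁴)(2.998×10⁸)/(469×10⁻⁹) = 4.236×10⁻¹⁹ J.
Incident energy: 0.00211 kJ = 2.11 J.
Photons incident: 2.11 / 4.236×10⁻¹⁹ = 4.981×10¹⁸, i.e. 4.981×10¹⁸/6.022×10²³ = 8.271×10⁻⁶ mol.
Fraction absorbed: 1 − 10^(−0.267) = 0.4592.
Photons absorbed: 0.4592 × 8.271×10⁻⁶ = 3.798×10⁻⁶ mol.
Φ = 1.76×10⁻⁷ mol / 3.798×10⁻⁶ mol photons = 0.046.

Φ = 0.046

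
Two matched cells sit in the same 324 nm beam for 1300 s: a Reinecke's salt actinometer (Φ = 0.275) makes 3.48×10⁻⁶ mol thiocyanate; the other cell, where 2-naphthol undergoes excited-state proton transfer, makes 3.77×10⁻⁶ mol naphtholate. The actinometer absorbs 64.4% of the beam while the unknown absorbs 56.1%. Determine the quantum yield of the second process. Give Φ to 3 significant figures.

Photons absorbed by the actinometer: 3.48×10⁻⁶ / 0.275 = 1.265×10⁻⁵ mol.
Incident flux: 1.265×10⁻⁵ / 0.644 = 1.964×10⁻⁵ einstein.
Absorbed by unknown: 0.561 × 1.964×10⁻⁵ = 1.102×10⁻⁵ mol.
Φ(unknown) = 3.77×10⁻⁶ / 1.102×10⁻⁵ = 0.342.

Φ = 0.342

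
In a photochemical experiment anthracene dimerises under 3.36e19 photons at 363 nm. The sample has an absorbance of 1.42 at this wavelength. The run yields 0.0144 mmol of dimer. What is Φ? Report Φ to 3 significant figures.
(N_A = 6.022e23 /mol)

Product: 0.0144 mmol = 1.44e-5 mol.
Moles of photons: 3.36e19 / 6.022e23 = 5.580e-5 mol.
Fraction absorbed: 1 − 10^(−1.42) = 0.9620.
Photons absorbed: 0.9620 × 5.580e-5 = 5.368e-5 mol.
Φ = 1.44e-5 mol / 5.368e-5 mol photons = 0.268.

Φ = 0.268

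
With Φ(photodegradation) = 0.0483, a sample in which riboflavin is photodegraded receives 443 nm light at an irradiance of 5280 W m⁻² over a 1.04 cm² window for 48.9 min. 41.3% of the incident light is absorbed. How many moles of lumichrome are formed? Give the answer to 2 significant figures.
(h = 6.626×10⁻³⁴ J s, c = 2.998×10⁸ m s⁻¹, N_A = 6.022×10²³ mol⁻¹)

1.2×10⁻⁴ mol

Photon energy at 443 nm: hc/λ = (6.626×10⁻³⁴)(2.998×10⁸)/(443×10⁻⁹) = 4.484×10⁻¹⁹ J.
Energy delivered: (5280 W m⁻²)(1.04×10⁻⁴ m²)(2934 s) = 1611 J.
Photons incident: 1611 / 4.484×10⁻¹⁹ = 3.593×10²¹, i.e. 3.593×10²¹/6.022×10²³ = 0.005966 mol.
Photons absorbed: 0.413 × 0.005966 = 0.002464 mol.
Product: Φ × n_abs = 0.0483 × 0.002464 = 1.190×10⁻⁴ mol.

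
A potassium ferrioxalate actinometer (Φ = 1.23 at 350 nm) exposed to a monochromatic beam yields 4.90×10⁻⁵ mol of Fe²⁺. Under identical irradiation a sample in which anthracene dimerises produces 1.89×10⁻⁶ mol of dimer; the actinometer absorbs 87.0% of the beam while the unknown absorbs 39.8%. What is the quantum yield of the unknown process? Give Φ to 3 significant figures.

Photons absorbed by the actinometer: 4.90×10⁻⁵ / 1.23 = 3.984×10⁻⁵ mol.
Incident flux: 3.984×10⁻⁵ / 0.870 = 4.579×10⁻⁵ einstein.
Absorbed by unknown: 0.398 × 4.579×10⁻⁵ = 1.822×10⁻⁵ mol.
Φ(unknown) = 1.89×10⁻⁶ / 1.822×10⁻⁵ = 0.104.

Φ = 0.104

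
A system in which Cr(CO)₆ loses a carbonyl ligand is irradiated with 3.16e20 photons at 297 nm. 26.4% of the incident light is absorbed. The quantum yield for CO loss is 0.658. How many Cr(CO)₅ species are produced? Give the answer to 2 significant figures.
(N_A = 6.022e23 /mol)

Moles of photons: 3.16e20 / 6.022e23 = 5.247e-4 mol.
Photons absorbed: 0.264 × 5.247e-4 = 1.385e-4 mol.
Product: Φ × n_abs = 0.658 × 1.385e-4 = 9.113e-5 mol.
As a count: 9.113e-5 × 6.022e23 = 5.5e19.

5.5e19 species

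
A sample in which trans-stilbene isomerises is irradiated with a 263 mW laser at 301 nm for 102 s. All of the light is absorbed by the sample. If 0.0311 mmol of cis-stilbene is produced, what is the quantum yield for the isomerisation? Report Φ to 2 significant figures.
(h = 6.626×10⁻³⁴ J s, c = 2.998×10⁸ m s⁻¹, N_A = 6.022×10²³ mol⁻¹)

Φ = 0.46

Product: 0.0311 mmol = 3.11×10⁻⁵ mol.
Photon energy at 301 nm: hc/λ = (6.626×10⁻³⁴)(2.998×10⁸)/(301×10⁻⁹) = 6.600×10⁻¹⁹ J.
Energy delivered: (263 mW)(102 s) = 26.83 J.
Photons incident: 26.83 / 6.600×10⁻¹⁹ = 4.065×10¹⁹, i.e. 4.065×10¹⁹/6.022×10²³ = 6.750×10⁻⁵ mol.
Φ = 3.11×10⁻⁵ mol / 6.750×10⁻⁵ mol photons = 0.46.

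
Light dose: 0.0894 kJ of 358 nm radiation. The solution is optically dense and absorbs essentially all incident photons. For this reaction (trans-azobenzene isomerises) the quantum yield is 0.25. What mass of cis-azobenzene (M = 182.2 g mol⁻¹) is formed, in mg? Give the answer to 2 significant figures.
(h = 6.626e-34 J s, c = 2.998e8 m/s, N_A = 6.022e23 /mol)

Photon energy at 358 nm: hc/λ = (6.626e-34)(2.998e8)/(358e-9) = 5.549e-19 J.
Incident energy: 0.0894 kJ = 89.4 J.
Photons incident: 89.4 / 5.549e-19 = 1.611e20, i.e. 1.611e20/6.022e23 = 2.675e-4 mol.
Product: Φ × n_abs = 0.25 × 2.675e-4 = 6.688e-5 mol.
Mass: 6.688e-5 × 182.2 = 0.01219 g = 12 mg.

12 mg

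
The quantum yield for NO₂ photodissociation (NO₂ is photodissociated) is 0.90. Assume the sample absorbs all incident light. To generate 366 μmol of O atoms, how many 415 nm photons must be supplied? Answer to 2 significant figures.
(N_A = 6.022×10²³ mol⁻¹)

Product: 366 μmol = 3.66×10⁻⁴ mol.
Photons that must be absorbed: 3.66×10⁻⁴ / 0.90 = 4.067×10⁻⁴ mol.
Photon count: 4.067×10⁻⁴ × 6.022×10²³ = 2.4×10²⁰.

2.4×10²⁰ photons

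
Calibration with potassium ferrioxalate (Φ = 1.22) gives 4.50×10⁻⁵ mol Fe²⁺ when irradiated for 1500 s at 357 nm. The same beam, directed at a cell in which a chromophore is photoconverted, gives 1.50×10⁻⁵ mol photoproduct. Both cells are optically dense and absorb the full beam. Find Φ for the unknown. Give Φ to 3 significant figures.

Φ = 0.407

Photons absorbed by the actinometer: 4.50×10⁻⁵ / 1.22 = 3.689×10⁻⁵ mol.
Φ(unknown) = 1.50×10⁻⁵ / 3.689×10⁻⁵ = 0.407.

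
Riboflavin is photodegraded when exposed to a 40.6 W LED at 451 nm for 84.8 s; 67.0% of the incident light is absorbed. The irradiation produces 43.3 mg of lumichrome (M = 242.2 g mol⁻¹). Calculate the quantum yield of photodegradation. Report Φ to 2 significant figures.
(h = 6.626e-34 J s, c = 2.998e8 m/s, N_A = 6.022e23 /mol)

Product: 43.3 mg / 242.2 g mol⁻¹ = 1.788e-4 mol.
Photon energy at 451 nm: hc/λ = (6.626e-34)(2.998e8)/(451e-9) = 4.405e-19 J.
Energy delivered: (40.6 W)(84.8 s) = 3443 J.
Photons incident: 3443 / 4.405e-19 = 7.816e21, i.e. 7.816e21/6.022e23 = 0.01298 mol.
Photons absorbed: 0.670 × 0.01298 = 0.008697 mol.
Φ = 1.788e-4 mol / 0.008697 mol photons = 0.021.

Φ = 0.021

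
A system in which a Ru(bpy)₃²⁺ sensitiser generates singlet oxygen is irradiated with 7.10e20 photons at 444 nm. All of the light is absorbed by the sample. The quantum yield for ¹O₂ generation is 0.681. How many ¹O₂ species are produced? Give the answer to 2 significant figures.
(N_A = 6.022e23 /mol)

Moles of photons: 7.10e20 / 6.022e23 = 0.001179 mol.
Product: Φ × n_abs = 0.681 × 0.001179 = 8.029e-4 mol.
As a count: 8.029e-4 × 6.022e23 = 4.8e20.

4.8e20 species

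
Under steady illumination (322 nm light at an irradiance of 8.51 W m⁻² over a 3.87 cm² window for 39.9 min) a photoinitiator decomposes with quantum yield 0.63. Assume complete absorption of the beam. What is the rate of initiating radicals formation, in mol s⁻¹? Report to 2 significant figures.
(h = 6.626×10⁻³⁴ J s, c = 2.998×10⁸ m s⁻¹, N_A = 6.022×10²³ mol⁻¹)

Photon energy at 322 nm: hc/λ = (6.626×10⁻³⁴)(2.998×10⁸)/(322×10⁻⁹) = 6.169×10⁻¹⁹ J.
Energy delivered: (8.51 W m⁻²)(3.87×10⁻⁴ m²)(2394 s) = 7.884 J.
Photons incident: 7.884 / 6.169×10⁻¹⁹ = 1.278×10¹⁹, i.e. 1.278×10¹⁹/6.022×10²³ = 2.122×10⁻⁵ mol.
Product formed: 0.63 × 2.122×10⁻⁵ = 1.337×10⁻⁵ mol.
Rate: 1.337×10⁻⁵ / 2394 s = 5.6×10⁻⁹ mol s⁻¹.

5.6×10⁻⁹ mol s⁻¹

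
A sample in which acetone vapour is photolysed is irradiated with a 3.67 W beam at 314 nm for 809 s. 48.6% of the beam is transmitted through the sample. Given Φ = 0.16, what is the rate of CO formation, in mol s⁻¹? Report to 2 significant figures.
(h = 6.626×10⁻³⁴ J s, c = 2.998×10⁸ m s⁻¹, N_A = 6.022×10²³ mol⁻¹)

7.9×10⁻⁷ mol s⁻¹

Photon energy at 314 nm: hc/λ = (6.626×10⁻³⁴)(2.998×10⁸)/(314×10⁻⁹) = 6.326×10⁻¹⁹ J.
Energy delivered: (3.67 W)(809 s) = 2969 J.
Photons incident: 2969 / 6.326×10⁻¹⁹ = 4.693×10²¹, i.e. 4.693×10²¹/6.022×10²³ = 0.007793 mol.
Fraction absorbed: 1 − 48.6/100 = 0.5140.
Photons absorbed: 0.5140 × 0.007793 = 0.004006 mol.
Product formed: 0.16 × 0.004006 = 6.410×10⁻⁴ mol.
Rate: 6.410×10⁻⁴ / 809 s = 7.9×10⁻⁷ mol s⁻¹.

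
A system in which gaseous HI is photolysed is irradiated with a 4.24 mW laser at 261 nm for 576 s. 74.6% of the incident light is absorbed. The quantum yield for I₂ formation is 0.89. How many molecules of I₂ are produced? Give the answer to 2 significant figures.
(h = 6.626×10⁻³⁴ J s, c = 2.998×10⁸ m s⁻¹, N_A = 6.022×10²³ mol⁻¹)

Photon energy at 261 nm: hc/λ = (6.626×10⁻³⁴)(2.998×10⁸)/(261×10⁻⁹) = 7.611×10⁻¹⁹ J.
Energy delivered: (4.24 mW)(576 s) = 2.442 J.
Photons incident: 2.442 / 7.611×10⁻¹⁹ = 3.209×10¹⁸, i.e. 3.209×10¹⁸/6.022×10²³ = 5.329×10⁻⁶ mol.
Photons absorbed: 0.746 × 5.329×10⁻⁶ = 3.975×10⁻⁶ mol.
Product: Φ × n_abs = 0.89 × 3.975×10⁻⁶ = 3.538×10⁻⁶ mol.
As a count: 3.538×10⁻⁶ × 6.022×10²³ = 2.1×10¹⁸.

2.1×10¹⁸ molecules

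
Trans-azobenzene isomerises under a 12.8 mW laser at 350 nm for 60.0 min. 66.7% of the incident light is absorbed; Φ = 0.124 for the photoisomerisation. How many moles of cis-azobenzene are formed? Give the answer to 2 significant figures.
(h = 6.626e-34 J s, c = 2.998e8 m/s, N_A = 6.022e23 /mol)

Photon energy at 350 nm: hc/λ = (6.626e-34)(2.998e8)/(350e-9) = 5.676e-19 J.
Energy delivered: (12.8 mW)(3600 s) = 46.08 J.
Photons incident: 46.08 / 5.676e-19 = 8.118e19, i.e. 8.118e19/6.022e23 = 1.348e-4 mol.
Photons absorbed: 0.667 × 1.348e-4 = 8.991e-5 mol.
Product: Φ × n_abs = 0.124 × 8.991e-5 = 1.115e-5 mol.

1.1e-5 mol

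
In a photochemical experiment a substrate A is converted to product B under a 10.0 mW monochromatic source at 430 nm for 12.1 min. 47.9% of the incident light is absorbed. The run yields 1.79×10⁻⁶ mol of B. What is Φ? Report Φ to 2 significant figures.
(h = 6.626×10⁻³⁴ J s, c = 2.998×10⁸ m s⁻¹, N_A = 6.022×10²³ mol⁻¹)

Photon energy at 430 nm: hc/λ = (6.626×10⁻³⁴)(2.998×10⁸)/(430×10⁻⁹) = 4.620×10⁻¹⁹ J.
Energy delivered: (10.0 mW)(726 s) = 7.260 J.
Photons incident: 7.260 / 4.620×10⁻¹⁹ = 1.571×10¹⁹, i.e. 1.571×10¹⁹/6.022×10²³ = 2.609×10⁻⁵ mol.
Photons absorbed: 0.479 × 2.609×10⁻⁵ = 1.250×10⁻⁵ mol.
Φ = 1.79×10⁻⁶ mol / 1.250×10⁻⁵ mol photons = 0.14.

Φ = 0.14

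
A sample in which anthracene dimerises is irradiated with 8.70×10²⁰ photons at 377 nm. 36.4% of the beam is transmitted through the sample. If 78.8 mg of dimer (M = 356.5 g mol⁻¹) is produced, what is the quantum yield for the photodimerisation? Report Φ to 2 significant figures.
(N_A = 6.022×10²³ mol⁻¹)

Φ = 0.24

Product: 78.8 mg / 356.5 g mol⁻¹ = 2.210×10⁻⁴ mol.
Moles of photons: 8.70×10²⁰ / 6.022×10²³ = 0.001445 mol.
Fraction absorbed: 1 − 36.4/100 = 0.6360.
Photons absorbed: 0.6360 × 0.001445 = 9.190×10⁻⁴ mol.
Φ = 2.210×10⁻⁴ mol / 9.190×10⁻⁴ mol photons = 0.24.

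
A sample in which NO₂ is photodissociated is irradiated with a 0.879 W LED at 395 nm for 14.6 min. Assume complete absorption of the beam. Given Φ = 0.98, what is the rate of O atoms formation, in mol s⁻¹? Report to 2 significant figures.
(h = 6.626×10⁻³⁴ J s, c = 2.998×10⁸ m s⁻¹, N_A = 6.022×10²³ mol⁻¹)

2.8×10⁻⁶ mol s⁻¹

Photon energy at 395 nm: hc/λ = (6.626×10⁻³⁴)(2.998×10⁸)/(395×10⁻⁹) = 5.029×10⁻¹⁹ J.
Energy delivered: (0.879 W)(876 s) = 770.0 J.
Photons incident: 770.0 / 5.029×10⁻¹⁹ = 1.531×10²¹, i.e. 1.531×10²¹/6.022×10²³ = 0.002542 mol.
Product formed: 0.98 × 0.002542 = 0.002491 mol.
Rate: 0.002491 / 876 s = 2.8×10⁻⁶ mol s⁻¹.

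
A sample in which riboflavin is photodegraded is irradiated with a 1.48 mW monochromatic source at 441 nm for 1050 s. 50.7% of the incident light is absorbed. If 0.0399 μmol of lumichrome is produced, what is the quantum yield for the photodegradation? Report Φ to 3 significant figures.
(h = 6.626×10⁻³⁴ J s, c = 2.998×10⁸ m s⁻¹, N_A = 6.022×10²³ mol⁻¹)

Φ = 0.0137

Product: 0.0399 μmol = 3.99×10⁻⁸ mol.
Photon energy at 441 nm: hc/λ = (6.626×10⁻³⁴)(2.998×10⁸)/(441×10⁻⁹) = 4.504×10⁻¹⁹ J.
Energy delivered: (1.48 mW)(1050 s) = 1.554 J.
Photons incident: 1.554 / 4.504×10⁻¹⁹ = 3.450×10¹⁸, i.e. 3.450×10¹⁸/6.022×10²³ = 5.729×10⁻⁶ mol.
Photons absorbed: 0.507 × 5.729×10⁻⁶ = 2.905×10⁻⁶ mol.
Φ = 3.99×10⁻⁸ mol / 2.905×10⁻⁶ mol photons = 0.0137.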